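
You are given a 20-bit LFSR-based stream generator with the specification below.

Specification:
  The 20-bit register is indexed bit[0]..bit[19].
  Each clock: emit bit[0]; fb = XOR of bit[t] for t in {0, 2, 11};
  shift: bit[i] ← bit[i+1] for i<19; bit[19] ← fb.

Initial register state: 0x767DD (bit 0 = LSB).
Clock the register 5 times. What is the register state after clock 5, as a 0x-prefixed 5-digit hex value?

reg_0 = 0x767DD
clock 1: out=1, reg = 0x3B3EE
clock 2: out=0, reg = 0x9D9F7
clock 3: out=1, reg = 0xCECFB
clock 4: out=1, reg = 0x6767D
clock 5: out=1, reg = 0x33B3E

0x33B3E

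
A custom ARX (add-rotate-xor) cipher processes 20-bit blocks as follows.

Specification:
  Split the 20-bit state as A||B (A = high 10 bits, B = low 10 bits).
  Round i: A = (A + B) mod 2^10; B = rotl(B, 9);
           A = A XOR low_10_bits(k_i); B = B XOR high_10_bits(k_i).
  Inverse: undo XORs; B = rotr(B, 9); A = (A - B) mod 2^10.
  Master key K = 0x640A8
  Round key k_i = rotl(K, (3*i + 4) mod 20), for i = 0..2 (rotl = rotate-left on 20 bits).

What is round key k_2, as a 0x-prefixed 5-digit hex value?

0x2A190

K = 0x640A8
k_0 = rotl(K, (3*0+4) mod 20) = rotl(K, 4) = 0x40A86
k_1 = rotl(K, (3*1+4) mod 20) = rotl(K, 7) = 0x05432
k_2 = rotl(K, (3*2+4) mod 20) = rotl(K, 10) = 0x2A190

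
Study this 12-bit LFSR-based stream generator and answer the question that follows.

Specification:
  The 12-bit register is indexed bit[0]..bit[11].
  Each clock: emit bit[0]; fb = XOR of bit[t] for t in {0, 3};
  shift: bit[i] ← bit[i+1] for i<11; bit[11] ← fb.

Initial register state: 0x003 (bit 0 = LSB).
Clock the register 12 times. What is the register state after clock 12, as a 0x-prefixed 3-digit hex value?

reg_0 = 0x003
clock 1: out=1, reg = 0x801
clock 2: out=1, reg = 0xC00
clock 3: out=0, reg = 0x600
clock 4: out=0, reg = 0x300
clock 5: out=0, reg = 0x180
clock 6: out=0, reg = 0x0C0
clock 7: out=0, reg = 0x060
clock 8: out=0, reg = 0x030
clock 9: out=0, reg = 0x018
clock 10: out=0, reg = 0x80C
clock 11: out=0, reg = 0xC06
clock 12: out=0, reg = 0x603

0x603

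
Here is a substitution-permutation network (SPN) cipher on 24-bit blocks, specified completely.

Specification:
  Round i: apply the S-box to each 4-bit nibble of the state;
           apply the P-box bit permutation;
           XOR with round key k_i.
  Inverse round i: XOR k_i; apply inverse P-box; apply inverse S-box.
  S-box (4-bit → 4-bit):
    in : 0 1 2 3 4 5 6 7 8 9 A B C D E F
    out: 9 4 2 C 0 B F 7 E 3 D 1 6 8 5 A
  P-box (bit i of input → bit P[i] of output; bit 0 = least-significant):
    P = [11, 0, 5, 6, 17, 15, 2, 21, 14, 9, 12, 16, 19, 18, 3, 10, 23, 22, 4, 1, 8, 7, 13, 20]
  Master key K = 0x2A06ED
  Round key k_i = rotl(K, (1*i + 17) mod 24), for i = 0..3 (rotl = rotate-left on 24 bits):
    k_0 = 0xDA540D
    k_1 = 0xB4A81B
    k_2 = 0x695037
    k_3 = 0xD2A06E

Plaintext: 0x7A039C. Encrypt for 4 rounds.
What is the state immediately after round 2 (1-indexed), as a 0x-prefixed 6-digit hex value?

s_0 = plaintext = 0x7A039C
s_1 = Round(s_0, k_0) = 0x51E1BE
s_2 = Round(s_1, k_1) = 0xAEB1A3
s_3 = Round(s_2, k_2) = 0xD36143
s_4 = Round(s_3, k_3) = 0xCEB414

0xAEB1A3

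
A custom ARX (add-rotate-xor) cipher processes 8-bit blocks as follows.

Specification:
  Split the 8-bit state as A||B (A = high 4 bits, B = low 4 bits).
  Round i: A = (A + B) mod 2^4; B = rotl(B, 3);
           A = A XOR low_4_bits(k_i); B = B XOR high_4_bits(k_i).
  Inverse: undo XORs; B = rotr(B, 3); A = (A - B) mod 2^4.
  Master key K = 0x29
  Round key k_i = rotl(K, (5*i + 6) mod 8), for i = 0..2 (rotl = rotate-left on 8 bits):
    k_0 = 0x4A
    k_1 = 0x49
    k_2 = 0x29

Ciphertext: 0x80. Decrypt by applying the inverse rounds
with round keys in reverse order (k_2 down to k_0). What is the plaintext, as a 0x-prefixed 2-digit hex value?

0x68

s_0 = ciphertext = 0x80
s_1 = InvRound(s_0, k_2) = 0xD4
s_2 = InvRound(s_1, k_1) = 0x40
s_3 = InvRound(s_2, k_0) = 0x68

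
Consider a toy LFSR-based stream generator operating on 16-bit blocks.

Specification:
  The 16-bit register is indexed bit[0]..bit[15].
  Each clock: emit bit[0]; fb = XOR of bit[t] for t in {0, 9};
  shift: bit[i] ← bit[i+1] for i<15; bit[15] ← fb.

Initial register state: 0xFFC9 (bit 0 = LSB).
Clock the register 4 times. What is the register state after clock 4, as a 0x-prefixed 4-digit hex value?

0x6FFC

reg_0 = 0xFFC9
clock 1: out=1, reg = 0x7FE4
clock 2: out=0, reg = 0xBFF2
clock 3: out=0, reg = 0xDFF9
clock 4: out=1, reg = 0x6FFC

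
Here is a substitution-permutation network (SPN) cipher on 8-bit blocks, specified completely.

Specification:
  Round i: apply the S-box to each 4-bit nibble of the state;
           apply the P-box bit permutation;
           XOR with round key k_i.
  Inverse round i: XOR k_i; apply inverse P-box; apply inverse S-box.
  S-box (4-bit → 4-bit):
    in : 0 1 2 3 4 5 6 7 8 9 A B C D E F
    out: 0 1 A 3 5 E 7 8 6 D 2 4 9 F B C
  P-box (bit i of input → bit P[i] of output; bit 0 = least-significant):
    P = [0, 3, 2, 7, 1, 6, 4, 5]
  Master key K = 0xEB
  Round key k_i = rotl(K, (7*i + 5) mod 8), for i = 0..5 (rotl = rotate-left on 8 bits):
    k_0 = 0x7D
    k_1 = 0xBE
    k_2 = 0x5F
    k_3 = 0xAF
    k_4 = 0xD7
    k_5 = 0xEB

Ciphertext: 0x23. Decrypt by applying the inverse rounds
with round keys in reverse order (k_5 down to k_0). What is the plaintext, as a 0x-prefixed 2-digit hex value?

s_0 = ciphertext = 0x23
s_1 = InvRound(s_0, k_5) = 0xA2
s_2 = InvRound(s_1, k_4) = 0x54
s_3 = InvRound(s_2, k_3) = 0xDE
s_4 = InvRound(s_3, k_2) = 0x0C
s_5 = InvRound(s_4, k_1) = 0x97
s_6 = InvRound(s_5, k_0) = 0xE2

0xE2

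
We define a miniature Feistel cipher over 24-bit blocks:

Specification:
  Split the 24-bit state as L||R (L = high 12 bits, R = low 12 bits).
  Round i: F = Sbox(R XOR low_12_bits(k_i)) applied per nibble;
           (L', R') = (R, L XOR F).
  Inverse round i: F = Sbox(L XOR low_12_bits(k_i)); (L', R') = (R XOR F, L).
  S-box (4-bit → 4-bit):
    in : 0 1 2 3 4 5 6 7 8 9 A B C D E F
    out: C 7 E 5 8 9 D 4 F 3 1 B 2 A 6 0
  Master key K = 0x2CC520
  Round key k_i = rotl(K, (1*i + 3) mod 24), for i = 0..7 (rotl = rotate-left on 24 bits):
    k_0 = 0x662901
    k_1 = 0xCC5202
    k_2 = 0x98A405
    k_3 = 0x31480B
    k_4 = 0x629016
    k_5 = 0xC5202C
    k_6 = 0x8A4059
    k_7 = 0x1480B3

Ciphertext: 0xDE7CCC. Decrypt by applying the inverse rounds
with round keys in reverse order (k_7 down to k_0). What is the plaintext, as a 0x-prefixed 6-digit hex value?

s_0 = ciphertext = 0xDE7CCC
s_1 = InvRound(s_0, k_7) = 0x654DE7
s_2 = InvRound(s_1, k_6) = 0x02D654
s_3 = InvRound(s_2, k_5) = 0xA9302D
s_4 = InvRound(s_3, k_4) = 0x1D4A93
s_5 = InvRound(s_4, k_3) = 0x9331D4
s_6 = InvRound(s_5, k_2) = 0xB89933
s_7 = InvRound(s_6, k_1) = 0xAC8B89
s_8 = InvRound(s_7, k_0) = 0xEAAAC8

0xEAAAC8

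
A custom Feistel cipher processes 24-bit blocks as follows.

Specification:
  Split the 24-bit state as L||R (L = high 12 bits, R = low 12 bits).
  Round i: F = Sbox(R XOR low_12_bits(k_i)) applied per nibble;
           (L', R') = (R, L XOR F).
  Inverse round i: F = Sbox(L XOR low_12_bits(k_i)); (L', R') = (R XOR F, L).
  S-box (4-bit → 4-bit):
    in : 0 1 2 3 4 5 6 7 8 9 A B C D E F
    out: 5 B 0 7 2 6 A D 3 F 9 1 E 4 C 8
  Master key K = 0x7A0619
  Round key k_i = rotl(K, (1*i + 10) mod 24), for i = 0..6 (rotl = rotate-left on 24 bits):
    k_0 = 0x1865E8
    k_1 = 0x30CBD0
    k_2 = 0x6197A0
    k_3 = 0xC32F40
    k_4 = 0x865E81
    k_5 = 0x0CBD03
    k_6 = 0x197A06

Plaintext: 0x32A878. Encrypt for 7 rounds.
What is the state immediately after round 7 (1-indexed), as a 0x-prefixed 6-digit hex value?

s_0 = plaintext = 0x32A878
s_1 = Round(s_0, k_0) = 0x8787DF
s_2 = Round(s_1, k_1) = 0x7DF620
s_3 = Round(s_2, k_2) = 0x620CEA
s_4 = Round(s_3, k_3) = 0xCEA1B9
s_5 = Round(s_4, k_4) = 0x1B9499
s_6 = Round(s_5, k_5) = 0x499E40
s_7 = Round(s_6, k_6) = 0xE406B3

0xE406B3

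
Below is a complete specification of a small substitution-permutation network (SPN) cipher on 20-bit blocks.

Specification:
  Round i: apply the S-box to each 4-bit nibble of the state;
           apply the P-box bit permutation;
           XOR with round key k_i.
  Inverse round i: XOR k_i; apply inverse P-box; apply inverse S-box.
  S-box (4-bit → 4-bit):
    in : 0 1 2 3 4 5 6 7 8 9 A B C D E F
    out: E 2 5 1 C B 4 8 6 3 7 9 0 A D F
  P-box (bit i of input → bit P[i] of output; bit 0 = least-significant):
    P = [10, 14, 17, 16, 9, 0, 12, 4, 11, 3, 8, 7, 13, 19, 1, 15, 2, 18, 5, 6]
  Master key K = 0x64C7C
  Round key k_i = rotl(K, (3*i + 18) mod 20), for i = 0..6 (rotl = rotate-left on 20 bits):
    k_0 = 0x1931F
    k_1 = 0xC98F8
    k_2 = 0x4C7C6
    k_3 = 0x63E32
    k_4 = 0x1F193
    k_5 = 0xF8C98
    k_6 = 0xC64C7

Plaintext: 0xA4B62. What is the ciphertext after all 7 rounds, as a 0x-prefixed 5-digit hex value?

s_0 = plaintext = 0xA4B62
s_1 = Round(s_0, k_0) = 0x70FB9
s_2 = Round(s_1, k_1) = 0x45722
s_3 = Round(s_2, k_2) = 0xE7126
s_4 = Round(s_3, k_3) = 0x4AC5E
s_5 = Round(s_4, k_4) = 0xAD7E0
s_6 = Round(s_5, k_5) = 0x05E2C
s_7 = Round(s_6, k_6) = 0x0DF27

0x0DF27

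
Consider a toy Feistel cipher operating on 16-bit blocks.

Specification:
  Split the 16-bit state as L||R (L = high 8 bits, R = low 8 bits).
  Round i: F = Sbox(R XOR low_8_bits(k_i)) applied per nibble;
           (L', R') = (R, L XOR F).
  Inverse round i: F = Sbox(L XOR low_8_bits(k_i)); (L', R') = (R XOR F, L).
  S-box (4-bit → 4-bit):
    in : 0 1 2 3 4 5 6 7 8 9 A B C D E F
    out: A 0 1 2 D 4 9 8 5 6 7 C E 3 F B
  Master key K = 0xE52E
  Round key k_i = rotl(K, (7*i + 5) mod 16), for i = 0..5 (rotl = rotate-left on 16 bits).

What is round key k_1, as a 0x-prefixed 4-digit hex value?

K = 0xE52E
k_0 = rotl(K, (7*0+5) mod 16) = rotl(K, 5) = 0xA5DC
k_1 = rotl(K, (7*1+5) mod 16) = rotl(K, 12) = 0xEE52

0xEE52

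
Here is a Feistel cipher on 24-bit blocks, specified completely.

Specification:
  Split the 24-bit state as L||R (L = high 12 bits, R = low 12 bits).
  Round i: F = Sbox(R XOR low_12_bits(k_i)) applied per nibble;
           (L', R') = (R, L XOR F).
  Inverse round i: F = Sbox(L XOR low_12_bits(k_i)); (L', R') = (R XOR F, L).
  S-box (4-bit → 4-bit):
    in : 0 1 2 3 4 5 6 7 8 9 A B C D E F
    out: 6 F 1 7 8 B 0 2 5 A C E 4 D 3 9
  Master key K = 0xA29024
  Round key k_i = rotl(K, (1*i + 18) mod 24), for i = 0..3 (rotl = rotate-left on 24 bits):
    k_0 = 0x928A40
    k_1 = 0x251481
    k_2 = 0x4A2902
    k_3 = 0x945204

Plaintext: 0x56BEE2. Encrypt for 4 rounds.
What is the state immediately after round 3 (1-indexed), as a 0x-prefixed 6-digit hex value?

0x4FC039

s_0 = plaintext = 0x56BEE2
s_1 = Round(s_0, k_0) = 0xEE2DAA
s_2 = Round(s_1, k_1) = 0xDAA4FC
s_3 = Round(s_2, k_2) = 0x4FC039
s_4 = Round(s_3, k_3) = 0x039581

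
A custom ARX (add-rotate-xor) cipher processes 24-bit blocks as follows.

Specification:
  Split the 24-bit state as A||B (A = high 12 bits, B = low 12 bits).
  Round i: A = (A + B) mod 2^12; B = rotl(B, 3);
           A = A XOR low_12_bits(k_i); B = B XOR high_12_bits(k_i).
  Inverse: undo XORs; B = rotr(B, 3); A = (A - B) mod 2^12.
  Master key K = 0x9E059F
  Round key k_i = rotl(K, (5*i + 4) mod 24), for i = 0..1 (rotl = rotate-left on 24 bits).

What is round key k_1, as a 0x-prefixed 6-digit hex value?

K = 0x9E059F
k_0 = rotl(K, (5*0+4) mod 24) = rotl(K, 4) = 0xE059F9
k_1 = rotl(K, (5*1+4) mod 24) = rotl(K, 9) = 0x0B3F3C

0x0B3F3C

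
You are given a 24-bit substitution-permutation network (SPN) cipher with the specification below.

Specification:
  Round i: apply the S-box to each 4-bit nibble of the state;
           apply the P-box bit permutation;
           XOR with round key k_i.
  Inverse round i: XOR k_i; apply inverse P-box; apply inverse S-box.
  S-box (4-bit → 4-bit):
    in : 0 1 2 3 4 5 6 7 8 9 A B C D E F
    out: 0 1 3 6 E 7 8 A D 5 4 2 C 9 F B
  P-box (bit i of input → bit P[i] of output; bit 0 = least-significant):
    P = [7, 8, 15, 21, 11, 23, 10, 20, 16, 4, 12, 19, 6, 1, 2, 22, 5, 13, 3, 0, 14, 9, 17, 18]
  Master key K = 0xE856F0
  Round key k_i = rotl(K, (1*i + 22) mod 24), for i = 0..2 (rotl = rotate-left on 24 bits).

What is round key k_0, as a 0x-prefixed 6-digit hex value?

0x3A15BC

K = 0xE856F0
k_0 = rotl(K, (1*0+22) mod 24) = rotl(K, 22) = 0x3A15BC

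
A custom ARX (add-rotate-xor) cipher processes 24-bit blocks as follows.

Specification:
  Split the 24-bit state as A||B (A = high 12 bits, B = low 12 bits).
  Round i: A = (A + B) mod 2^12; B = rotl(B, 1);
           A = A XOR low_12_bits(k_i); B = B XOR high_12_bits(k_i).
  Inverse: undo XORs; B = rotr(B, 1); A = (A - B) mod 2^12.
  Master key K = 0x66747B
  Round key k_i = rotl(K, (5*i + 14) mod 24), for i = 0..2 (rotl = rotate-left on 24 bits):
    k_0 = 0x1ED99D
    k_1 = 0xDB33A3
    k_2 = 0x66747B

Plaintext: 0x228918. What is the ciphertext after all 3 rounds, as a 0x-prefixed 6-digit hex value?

0xB5E270

s_0 = plaintext = 0x228918
s_1 = Round(s_0, k_0) = 0x2DD3DC
s_2 = Round(s_1, k_1) = 0x51AA0B
s_3 = Round(s_2, k_2) = 0xB5E270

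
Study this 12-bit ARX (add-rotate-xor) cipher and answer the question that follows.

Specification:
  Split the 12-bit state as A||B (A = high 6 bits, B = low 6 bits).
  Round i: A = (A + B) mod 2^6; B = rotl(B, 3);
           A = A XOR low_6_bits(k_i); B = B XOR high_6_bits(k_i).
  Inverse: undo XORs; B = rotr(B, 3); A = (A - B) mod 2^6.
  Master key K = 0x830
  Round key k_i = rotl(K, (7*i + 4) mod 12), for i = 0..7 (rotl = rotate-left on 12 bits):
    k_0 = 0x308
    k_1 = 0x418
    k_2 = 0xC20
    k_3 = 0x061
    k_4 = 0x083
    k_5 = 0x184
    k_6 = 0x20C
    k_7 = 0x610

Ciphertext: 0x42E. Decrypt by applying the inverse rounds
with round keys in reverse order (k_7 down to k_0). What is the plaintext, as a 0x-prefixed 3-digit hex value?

0x957

s_0 = ciphertext = 0x42E
s_1 = InvRound(s_0, k_7) = 0x2B6
s_2 = InvRound(s_1, k_6) = 0x3F7
s_3 = InvRound(s_2, k_5) = 0xF4E
s_4 = InvRound(s_3, k_4) = 0x761
s_5 = InvRound(s_4, k_3) = 0xE04
s_6 = InvRound(s_5, k_2) = 0xCA6
s_7 = InvRound(s_6, k_1) = 0xD36
s_8 = InvRound(s_7, k_0) = 0x957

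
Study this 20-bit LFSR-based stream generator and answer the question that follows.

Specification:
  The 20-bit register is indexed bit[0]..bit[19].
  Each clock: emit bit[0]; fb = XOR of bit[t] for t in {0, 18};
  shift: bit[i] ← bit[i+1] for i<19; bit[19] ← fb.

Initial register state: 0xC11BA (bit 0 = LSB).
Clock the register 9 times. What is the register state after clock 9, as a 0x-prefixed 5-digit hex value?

reg_0 = 0xC11BA
clock 1: out=0, reg = 0xE08DD
clock 2: out=1, reg = 0x7046E
clock 3: out=0, reg = 0xB8237
clock 4: out=1, reg = 0xDC11B
clock 5: out=1, reg = 0x6E08D
clock 6: out=1, reg = 0x37046
clock 7: out=0, reg = 0x1B823
clock 8: out=1, reg = 0x8DC11
clock 9: out=1, reg = 0xC6E08

0xC6E08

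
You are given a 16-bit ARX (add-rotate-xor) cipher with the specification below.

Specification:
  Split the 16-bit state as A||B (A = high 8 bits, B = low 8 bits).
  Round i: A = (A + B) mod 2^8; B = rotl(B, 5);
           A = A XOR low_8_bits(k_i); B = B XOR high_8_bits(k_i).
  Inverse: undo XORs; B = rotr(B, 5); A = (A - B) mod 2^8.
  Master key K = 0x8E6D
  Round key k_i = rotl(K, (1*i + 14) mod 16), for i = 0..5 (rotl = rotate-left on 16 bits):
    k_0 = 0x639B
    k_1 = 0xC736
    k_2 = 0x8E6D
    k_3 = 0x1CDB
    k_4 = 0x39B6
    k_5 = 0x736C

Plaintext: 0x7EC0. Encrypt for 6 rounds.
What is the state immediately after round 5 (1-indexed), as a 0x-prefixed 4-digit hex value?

s_0 = plaintext = 0x7EC0
s_1 = Round(s_0, k_0) = 0xA57B
s_2 = Round(s_1, k_1) = 0x16A8
s_3 = Round(s_2, k_2) = 0xD39B
s_4 = Round(s_3, k_3) = 0xB56F
s_5 = Round(s_4, k_4) = 0x92D4
s_6 = Round(s_5, k_5) = 0x0AE9

0x92D4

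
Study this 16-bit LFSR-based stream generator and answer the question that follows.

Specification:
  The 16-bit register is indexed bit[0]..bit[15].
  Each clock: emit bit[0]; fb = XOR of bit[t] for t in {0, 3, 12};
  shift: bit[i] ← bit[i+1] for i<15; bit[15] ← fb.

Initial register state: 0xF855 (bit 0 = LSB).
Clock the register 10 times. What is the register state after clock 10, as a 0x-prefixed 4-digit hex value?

0x943E

reg_0 = 0xF855
clock 1: out=1, reg = 0x7C2A
clock 2: out=0, reg = 0x3E15
clock 3: out=1, reg = 0x1F0A
clock 4: out=0, reg = 0x0F85
clock 5: out=1, reg = 0x87C2
clock 6: out=0, reg = 0x43E1
clock 7: out=1, reg = 0xA1F0
clock 8: out=0, reg = 0x50F8
clock 9: out=0, reg = 0x287C
clock 10: out=0, reg = 0x943E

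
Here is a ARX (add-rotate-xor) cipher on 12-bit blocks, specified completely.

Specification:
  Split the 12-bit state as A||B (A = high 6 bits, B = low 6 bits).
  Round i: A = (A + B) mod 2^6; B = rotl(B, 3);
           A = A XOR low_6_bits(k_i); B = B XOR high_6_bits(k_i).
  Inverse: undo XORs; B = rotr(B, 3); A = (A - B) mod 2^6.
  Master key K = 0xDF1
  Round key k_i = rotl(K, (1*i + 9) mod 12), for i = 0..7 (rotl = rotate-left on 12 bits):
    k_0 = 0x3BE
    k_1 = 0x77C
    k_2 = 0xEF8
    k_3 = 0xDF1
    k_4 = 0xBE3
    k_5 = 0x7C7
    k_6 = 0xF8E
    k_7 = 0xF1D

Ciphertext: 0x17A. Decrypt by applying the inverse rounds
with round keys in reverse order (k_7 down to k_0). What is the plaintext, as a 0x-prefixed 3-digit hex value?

0x397

s_0 = ciphertext = 0x17A
s_1 = InvRound(s_0, k_7) = 0xA30
s_2 = InvRound(s_1, k_6) = 0xD71
s_3 = InvRound(s_2, k_5) = 0xF75
s_4 = InvRound(s_3, k_4) = 0x2D3
s_5 = InvRound(s_4, k_3) = 0x5A4
s_6 = InvRound(s_5, k_2) = 0xCFB
s_7 = InvRound(s_6, k_1) = 0x6F4
s_8 = InvRound(s_7, k_0) = 0x397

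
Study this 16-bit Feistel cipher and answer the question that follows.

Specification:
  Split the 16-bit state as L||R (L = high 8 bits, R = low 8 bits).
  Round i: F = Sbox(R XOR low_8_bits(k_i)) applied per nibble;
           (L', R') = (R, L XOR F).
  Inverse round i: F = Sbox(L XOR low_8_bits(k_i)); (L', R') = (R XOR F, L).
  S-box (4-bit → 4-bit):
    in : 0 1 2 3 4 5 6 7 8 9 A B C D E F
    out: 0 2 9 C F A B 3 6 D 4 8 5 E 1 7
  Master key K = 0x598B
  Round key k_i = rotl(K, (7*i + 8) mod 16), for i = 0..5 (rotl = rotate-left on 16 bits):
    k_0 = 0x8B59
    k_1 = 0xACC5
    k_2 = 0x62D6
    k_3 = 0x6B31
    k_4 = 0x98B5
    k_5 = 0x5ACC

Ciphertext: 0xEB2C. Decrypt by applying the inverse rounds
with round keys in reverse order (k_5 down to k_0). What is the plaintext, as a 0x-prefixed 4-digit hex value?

s_0 = ciphertext = 0xEB2C
s_1 = InvRound(s_0, k_5) = 0xBFEB
s_2 = InvRound(s_1, k_4) = 0xEFBF
s_3 = InvRound(s_2, k_3) = 0x5EEF
s_4 = InvRound(s_3, k_2) = 0x895E
s_5 = InvRound(s_4, k_1) = 0xAB89
s_6 = InvRound(s_5, k_0) = 0xF0AB

0xF0AB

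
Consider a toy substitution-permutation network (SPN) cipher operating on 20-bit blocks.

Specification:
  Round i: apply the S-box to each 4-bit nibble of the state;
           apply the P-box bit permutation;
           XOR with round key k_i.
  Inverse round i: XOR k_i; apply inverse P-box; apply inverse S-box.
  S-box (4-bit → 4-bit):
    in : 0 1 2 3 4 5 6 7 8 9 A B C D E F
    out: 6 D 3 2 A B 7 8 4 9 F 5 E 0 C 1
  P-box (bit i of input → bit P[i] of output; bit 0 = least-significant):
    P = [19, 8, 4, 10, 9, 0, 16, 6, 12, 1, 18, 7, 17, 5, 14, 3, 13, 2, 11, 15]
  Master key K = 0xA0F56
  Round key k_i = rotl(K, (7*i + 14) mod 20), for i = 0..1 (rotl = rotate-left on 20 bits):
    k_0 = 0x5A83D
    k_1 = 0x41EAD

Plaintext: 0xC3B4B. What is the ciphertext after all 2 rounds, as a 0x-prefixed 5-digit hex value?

s_0 = plaintext = 0xC3B4B
s_1 = Round(s_0, k_0) = 0x93048
s_2 = Round(s_1, k_1) = 0x0BEDE

0x0BEDE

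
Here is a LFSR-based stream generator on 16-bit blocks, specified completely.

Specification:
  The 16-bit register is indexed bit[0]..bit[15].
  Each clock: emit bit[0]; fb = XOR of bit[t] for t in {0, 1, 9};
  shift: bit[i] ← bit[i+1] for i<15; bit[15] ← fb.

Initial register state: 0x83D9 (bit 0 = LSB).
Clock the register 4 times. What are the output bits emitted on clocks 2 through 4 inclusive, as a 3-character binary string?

reg_0 = 0x83D9
clock 1: out=1, reg = 0x41EC
clock 2: out=0, reg = 0x20F6
clock 3: out=0, reg = 0x907B
clock 4: out=1, reg = 0x483D

001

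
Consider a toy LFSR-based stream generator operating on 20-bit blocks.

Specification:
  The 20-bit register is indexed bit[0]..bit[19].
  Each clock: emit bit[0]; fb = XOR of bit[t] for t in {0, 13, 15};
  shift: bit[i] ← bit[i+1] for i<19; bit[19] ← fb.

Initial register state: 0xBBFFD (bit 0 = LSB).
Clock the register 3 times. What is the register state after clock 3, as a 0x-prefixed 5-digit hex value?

reg_0 = 0xBBFFD
clock 1: out=1, reg = 0xDDFFE
clock 2: out=0, reg = 0xEEFFF
clock 3: out=1, reg = 0xF77FF

0xF77FF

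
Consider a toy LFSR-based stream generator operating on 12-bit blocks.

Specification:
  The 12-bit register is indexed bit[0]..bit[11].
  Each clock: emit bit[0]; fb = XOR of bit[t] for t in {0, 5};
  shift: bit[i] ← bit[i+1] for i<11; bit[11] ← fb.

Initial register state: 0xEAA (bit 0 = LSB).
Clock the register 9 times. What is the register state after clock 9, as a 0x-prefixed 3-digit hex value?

reg_0 = 0xEAA
clock 1: out=0, reg = 0xF55
clock 2: out=1, reg = 0xFAA
clock 3: out=0, reg = 0xFD5
clock 4: out=1, reg = 0xFEA
clock 5: out=0, reg = 0xFF5
clock 6: out=1, reg = 0x7FA
clock 7: out=0, reg = 0xBFD
clock 8: out=1, reg = 0x5FE
clock 9: out=0, reg = 0xAFF

0xAFF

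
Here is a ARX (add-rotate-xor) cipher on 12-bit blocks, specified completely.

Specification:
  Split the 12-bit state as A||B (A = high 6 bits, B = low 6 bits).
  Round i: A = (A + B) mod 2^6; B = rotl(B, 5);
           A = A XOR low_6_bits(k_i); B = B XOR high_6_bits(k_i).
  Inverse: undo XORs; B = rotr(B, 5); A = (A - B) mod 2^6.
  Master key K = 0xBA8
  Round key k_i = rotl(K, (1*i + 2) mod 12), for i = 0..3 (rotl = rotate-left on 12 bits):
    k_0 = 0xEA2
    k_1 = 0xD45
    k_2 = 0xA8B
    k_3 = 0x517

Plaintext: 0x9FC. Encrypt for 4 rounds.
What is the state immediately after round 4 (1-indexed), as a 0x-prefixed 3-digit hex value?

0xCB8

s_0 = plaintext = 0x9FC
s_1 = Round(s_0, k_0) = 0x064
s_2 = Round(s_1, k_1) = 0x827
s_3 = Round(s_2, k_2) = 0x319
s_4 = Round(s_3, k_3) = 0xCB8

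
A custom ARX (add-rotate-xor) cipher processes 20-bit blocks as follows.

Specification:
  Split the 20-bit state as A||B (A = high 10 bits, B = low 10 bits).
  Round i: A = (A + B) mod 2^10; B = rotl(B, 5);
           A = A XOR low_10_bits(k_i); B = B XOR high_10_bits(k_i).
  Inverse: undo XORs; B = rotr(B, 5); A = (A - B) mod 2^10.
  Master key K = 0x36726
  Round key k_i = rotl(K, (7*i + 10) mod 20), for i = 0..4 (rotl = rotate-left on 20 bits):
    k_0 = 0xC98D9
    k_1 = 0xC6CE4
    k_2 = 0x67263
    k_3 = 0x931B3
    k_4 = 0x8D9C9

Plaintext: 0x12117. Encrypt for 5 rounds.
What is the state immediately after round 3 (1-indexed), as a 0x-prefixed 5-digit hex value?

s_0 = plaintext = 0x12117
s_1 = Round(s_0, k_0) = 0x619CE
s_2 = Round(s_1, k_1) = 0xEC2D5
s_3 = Round(s_2, k_2) = 0x39B2A
s_4 = Round(s_3, k_3) = 0x68F15
s_5 = Round(s_4, k_4) = 0x5C48E

0x39B2A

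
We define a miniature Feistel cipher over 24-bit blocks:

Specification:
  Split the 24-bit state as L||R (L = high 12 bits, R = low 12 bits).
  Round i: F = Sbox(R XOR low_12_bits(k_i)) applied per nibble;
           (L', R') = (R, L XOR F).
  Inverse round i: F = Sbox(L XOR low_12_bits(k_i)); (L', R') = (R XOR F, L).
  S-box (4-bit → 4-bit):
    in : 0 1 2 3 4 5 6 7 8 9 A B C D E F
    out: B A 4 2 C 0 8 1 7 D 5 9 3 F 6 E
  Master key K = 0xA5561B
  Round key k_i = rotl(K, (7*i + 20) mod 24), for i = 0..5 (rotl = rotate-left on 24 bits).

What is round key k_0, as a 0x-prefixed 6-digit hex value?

0xBA5561

K = 0xA5561B
k_0 = rotl(K, (7*0+20) mod 24) = rotl(K, 20) = 0xBA5561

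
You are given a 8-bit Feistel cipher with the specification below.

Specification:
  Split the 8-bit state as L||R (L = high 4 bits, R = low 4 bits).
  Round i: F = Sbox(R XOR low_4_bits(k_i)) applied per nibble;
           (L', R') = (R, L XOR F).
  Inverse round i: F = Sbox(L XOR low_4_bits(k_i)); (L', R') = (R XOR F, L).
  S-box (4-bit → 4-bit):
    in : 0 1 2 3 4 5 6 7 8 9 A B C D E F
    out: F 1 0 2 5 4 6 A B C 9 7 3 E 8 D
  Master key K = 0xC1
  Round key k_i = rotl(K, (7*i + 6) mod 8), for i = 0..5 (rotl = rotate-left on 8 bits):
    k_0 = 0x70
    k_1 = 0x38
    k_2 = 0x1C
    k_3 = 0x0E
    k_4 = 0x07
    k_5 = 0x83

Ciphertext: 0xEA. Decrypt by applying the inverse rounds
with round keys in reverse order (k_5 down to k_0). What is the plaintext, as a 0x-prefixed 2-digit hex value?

s_0 = ciphertext = 0xEA
s_1 = InvRound(s_0, k_5) = 0x4E
s_2 = InvRound(s_1, k_4) = 0xC4
s_3 = InvRound(s_2, k_3) = 0x4C
s_4 = InvRound(s_3, k_2) = 0x74
s_5 = InvRound(s_4, k_1) = 0x97
s_6 = InvRound(s_5, k_0) = 0xB9

0xB9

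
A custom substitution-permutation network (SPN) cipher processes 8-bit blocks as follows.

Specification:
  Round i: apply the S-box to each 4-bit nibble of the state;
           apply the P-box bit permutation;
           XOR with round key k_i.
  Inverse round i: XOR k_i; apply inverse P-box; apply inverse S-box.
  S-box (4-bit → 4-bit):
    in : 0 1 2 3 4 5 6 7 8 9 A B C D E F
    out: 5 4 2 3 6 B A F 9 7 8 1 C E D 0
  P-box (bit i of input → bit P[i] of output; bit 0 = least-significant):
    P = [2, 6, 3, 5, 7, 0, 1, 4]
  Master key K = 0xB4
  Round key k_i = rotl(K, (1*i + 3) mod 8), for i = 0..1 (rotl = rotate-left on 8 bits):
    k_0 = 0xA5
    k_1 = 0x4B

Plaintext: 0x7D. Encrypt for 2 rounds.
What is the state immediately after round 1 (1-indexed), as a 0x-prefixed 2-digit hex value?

0x5E

s_0 = plaintext = 0x7D
s_1 = Round(s_0, k_0) = 0x5E
s_2 = Round(s_1, k_1) = 0xF6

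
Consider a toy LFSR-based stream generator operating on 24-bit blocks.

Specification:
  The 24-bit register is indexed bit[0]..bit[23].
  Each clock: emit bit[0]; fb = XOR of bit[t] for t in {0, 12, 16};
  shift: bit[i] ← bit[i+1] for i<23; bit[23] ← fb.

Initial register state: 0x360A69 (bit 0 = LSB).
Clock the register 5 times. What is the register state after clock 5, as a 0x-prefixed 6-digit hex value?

reg_0 = 0x360A69
clock 1: out=1, reg = 0x9B0534
clock 2: out=0, reg = 0xCD829A
clock 3: out=0, reg = 0xE6C14D
clock 4: out=1, reg = 0xF360A6
clock 5: out=0, reg = 0xF9B053

0xF9B053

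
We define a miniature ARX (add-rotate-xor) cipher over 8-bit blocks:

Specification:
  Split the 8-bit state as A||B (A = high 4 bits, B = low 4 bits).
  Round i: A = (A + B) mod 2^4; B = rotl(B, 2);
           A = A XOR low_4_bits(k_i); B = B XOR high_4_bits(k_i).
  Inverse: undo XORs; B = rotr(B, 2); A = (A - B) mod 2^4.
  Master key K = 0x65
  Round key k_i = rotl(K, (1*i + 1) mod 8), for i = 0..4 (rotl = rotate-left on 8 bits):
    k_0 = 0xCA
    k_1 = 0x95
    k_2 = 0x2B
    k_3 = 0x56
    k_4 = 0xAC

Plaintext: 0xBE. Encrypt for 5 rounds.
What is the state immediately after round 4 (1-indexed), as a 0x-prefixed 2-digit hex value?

s_0 = plaintext = 0xBE
s_1 = Round(s_0, k_0) = 0x37
s_2 = Round(s_1, k_1) = 0xF4
s_3 = Round(s_2, k_2) = 0x83
s_4 = Round(s_3, k_3) = 0xD9
s_5 = Round(s_4, k_4) = 0xAC

0xD9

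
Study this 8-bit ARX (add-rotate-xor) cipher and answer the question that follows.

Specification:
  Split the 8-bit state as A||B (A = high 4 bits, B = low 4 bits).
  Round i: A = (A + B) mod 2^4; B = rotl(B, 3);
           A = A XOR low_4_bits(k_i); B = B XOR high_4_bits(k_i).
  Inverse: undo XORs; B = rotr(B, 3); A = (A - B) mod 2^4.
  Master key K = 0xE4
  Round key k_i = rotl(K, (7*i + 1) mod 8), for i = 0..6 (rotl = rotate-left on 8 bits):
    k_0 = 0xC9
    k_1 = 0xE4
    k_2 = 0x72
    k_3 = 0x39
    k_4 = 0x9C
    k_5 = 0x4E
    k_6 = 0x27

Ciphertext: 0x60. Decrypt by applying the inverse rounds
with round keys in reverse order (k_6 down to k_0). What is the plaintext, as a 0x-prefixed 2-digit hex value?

s_0 = ciphertext = 0x60
s_1 = InvRound(s_0, k_6) = 0xD4
s_2 = InvRound(s_1, k_5) = 0x30
s_3 = InvRound(s_2, k_4) = 0xC3
s_4 = InvRound(s_3, k_3) = 0x50
s_5 = InvRound(s_4, k_2) = 0x9E
s_6 = InvRound(s_5, k_1) = 0xD0
s_7 = InvRound(s_6, k_0) = 0xB9

0xB9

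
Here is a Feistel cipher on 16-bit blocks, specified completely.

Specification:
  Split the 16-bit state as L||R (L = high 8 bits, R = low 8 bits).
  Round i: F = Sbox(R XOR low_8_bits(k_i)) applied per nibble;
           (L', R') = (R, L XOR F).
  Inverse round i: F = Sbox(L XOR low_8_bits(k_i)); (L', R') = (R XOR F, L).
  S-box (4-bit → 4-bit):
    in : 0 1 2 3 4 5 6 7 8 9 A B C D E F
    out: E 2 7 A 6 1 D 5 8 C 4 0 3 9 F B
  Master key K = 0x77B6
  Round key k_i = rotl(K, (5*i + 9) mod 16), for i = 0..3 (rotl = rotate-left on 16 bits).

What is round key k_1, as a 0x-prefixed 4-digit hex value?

0x9DED

K = 0x77B6
k_0 = rotl(K, (5*0+9) mod 16) = rotl(K, 9) = 0x6CEF
k_1 = rotl(K, (5*1+9) mod 16) = rotl(K, 14) = 0x9DED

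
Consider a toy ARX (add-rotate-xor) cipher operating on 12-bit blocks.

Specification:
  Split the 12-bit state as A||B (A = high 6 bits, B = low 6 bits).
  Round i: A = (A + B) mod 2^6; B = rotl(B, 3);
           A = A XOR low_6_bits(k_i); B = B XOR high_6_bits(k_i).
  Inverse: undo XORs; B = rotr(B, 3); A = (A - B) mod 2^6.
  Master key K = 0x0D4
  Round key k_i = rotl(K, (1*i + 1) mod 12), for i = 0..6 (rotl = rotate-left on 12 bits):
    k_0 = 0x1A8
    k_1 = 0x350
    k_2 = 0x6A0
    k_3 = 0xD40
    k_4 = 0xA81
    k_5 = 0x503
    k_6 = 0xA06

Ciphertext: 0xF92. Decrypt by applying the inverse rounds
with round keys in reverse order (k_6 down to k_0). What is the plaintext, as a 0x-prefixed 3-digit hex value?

0xD4D

s_0 = ciphertext = 0xF92
s_1 = InvRound(s_0, k_6) = 0x857
s_2 = InvRound(s_1, k_5) = 0x298
s_3 = InvRound(s_2, k_4) = 0xD56
s_4 = InvRound(s_3, k_3) = 0x65C
s_5 = InvRound(s_4, k_2) = 0x270
s_6 = InvRound(s_5, k_1) = 0xAAF
s_7 = InvRound(s_6, k_0) = 0xD4D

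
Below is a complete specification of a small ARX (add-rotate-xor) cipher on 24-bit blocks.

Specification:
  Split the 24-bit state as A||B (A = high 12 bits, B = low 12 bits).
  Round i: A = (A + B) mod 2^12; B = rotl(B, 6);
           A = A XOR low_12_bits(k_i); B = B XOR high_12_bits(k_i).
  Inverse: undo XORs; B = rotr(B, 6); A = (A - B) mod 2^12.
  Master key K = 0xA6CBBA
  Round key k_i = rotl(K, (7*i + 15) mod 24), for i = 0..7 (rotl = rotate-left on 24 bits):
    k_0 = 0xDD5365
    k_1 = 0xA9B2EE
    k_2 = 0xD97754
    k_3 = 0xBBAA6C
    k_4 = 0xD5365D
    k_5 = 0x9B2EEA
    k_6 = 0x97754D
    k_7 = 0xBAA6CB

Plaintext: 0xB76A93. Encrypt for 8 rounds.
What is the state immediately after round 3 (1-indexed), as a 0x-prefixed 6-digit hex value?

s_0 = plaintext = 0xB76A93
s_1 = Round(s_0, k_0) = 0x56C93F
s_2 = Round(s_1, k_1) = 0xC4557F
s_3 = Round(s_2, k_2) = 0x690242
s_4 = Round(s_3, k_3) = 0x2BEB33
s_5 = Round(s_4, k_4) = 0xBAC1BF
s_6 = Round(s_5, k_5) = 0x381674
s_7 = Round(s_6, k_6) = 0xCB846E
s_8 = Round(s_7, k_7) = 0x7ED03B

0x690242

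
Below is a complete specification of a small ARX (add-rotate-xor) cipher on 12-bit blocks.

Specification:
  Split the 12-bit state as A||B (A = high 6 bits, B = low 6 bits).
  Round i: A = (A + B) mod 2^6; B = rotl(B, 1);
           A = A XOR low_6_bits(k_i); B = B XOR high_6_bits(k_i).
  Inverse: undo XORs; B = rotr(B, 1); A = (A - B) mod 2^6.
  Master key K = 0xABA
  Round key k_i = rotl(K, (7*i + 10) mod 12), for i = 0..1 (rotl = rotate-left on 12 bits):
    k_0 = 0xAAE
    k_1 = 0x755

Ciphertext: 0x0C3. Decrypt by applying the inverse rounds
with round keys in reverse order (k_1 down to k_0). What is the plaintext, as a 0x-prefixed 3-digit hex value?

s_0 = ciphertext = 0x0C3
s_1 = InvRound(s_0, k_1) = 0x1CF
s_2 = InvRound(s_1, k_0) = 0xDF2

0xDF2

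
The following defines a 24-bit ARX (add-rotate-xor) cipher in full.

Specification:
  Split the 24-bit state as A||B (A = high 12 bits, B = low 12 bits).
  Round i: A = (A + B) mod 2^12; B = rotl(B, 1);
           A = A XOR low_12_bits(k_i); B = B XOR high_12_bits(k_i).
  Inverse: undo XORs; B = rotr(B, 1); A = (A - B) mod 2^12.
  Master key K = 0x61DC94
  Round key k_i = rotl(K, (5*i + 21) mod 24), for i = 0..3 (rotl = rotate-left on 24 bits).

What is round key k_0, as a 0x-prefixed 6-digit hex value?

0x8C3B92

K = 0x61DC94
k_0 = rotl(K, (5*0+21) mod 24) = rotl(K, 21) = 0x8C3B92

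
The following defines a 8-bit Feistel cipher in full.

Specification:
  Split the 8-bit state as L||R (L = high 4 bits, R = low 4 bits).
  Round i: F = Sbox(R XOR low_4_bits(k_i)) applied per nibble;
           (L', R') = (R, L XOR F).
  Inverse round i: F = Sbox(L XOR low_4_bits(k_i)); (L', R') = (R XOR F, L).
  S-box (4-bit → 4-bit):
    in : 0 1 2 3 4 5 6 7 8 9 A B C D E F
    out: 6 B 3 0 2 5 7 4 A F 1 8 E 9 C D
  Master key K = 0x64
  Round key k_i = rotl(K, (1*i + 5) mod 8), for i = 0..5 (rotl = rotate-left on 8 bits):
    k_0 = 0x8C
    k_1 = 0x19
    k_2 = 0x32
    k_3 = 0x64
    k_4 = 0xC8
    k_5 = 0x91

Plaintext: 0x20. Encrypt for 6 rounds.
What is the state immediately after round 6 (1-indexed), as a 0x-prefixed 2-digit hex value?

s_0 = plaintext = 0x20
s_1 = Round(s_0, k_0) = 0x0C
s_2 = Round(s_1, k_1) = 0xC5
s_3 = Round(s_2, k_2) = 0x58
s_4 = Round(s_3, k_3) = 0x8B
s_5 = Round(s_4, k_4) = 0xB8
s_6 = Round(s_5, k_5) = 0x84

0x84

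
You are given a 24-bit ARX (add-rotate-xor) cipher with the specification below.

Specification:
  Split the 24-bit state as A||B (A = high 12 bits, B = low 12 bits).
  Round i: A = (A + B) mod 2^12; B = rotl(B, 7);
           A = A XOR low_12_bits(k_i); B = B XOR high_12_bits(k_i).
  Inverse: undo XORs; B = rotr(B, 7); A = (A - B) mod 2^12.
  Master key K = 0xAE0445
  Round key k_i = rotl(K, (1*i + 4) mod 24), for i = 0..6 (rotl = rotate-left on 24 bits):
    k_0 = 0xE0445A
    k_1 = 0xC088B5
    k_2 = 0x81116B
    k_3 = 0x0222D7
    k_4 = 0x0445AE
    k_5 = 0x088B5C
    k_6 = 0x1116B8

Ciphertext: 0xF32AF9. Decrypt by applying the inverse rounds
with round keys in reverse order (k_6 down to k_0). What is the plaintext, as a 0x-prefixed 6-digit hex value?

s_0 = ciphertext = 0xF32AF9
s_1 = InvRound(s_0, k_6) = 0xC73D17
s_2 = InvRound(s_1, k_5) = 0x3343FB
s_3 = InvRound(s_2, k_4) = 0xEB37E7
s_4 = InvRound(s_3, k_3) = 0x3B58AF
s_5 = InvRound(s_4, k_2) = 0xB1D7C1
s_6 = InvRound(s_5, k_1) = 0xA71937
s_7 = InvRound(s_6, k_0) = 0x7BD66E

0x7BD66E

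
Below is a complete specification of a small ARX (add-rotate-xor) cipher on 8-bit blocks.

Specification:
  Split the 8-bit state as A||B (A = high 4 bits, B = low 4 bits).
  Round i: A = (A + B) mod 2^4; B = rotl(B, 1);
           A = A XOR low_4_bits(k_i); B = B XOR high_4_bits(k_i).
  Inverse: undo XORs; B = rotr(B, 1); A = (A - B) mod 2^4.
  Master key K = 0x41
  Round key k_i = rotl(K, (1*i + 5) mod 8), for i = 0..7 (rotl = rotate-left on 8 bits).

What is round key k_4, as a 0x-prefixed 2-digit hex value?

0x82

K = 0x41
k_0 = rotl(K, (1*0+5) mod 8) = rotl(K, 5) = 0x28
k_1 = rotl(K, (1*1+5) mod 8) = rotl(K, 6) = 0x50
k_2 = rotl(K, (1*2+5) mod 8) = rotl(K, 7) = 0xA0
k_3 = rotl(K, (1*3+5) mod 8) = rotl(K, 0) = 0x41
k_4 = rotl(K, (1*4+5) mod 8) = rotl(K, 1) = 0x82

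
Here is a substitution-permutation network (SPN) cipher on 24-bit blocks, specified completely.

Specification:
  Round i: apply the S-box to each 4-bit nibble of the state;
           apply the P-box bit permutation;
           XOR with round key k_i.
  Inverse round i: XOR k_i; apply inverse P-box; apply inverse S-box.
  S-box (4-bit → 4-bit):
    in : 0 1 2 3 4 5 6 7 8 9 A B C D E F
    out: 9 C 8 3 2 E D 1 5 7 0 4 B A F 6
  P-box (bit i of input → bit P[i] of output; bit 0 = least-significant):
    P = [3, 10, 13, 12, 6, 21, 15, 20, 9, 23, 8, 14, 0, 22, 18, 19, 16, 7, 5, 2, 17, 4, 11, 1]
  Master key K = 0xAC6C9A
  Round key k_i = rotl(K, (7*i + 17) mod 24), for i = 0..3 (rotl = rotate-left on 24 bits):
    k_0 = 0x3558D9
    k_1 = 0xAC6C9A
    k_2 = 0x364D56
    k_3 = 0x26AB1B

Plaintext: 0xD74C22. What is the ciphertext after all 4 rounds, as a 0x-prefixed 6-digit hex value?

0x3A6AEC

s_0 = plaintext = 0xD74C22
s_1 = Round(s_0, k_0) = 0xE40ACB
s_2 = Round(s_1, k_1) = 0x964449
s_3 = Round(s_2, k_2) = 0xD5616A
s_4 = Round(s_3, k_3) = 0x3A6AEC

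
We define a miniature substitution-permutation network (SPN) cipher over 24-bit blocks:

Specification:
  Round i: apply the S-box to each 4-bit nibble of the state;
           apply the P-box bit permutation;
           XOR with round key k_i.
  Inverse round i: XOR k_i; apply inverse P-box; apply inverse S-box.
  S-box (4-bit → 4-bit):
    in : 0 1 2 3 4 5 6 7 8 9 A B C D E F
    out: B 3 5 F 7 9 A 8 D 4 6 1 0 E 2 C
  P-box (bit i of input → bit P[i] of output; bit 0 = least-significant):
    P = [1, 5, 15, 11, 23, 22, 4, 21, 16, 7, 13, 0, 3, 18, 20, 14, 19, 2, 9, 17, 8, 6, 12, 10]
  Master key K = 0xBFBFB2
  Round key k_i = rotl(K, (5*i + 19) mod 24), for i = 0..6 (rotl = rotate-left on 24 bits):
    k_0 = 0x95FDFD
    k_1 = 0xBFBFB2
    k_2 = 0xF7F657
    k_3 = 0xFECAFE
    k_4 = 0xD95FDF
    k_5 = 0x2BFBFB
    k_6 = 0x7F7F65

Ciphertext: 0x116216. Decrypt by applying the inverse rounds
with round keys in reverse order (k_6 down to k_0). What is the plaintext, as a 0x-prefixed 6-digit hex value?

0x66827C

s_0 = ciphertext = 0x116216
s_1 = InvRound(s_0, k_6) = 0x35E7D0
s_2 = InvRound(s_1, k_5) = 0xF547C0
s_3 = InvRound(s_2, k_4) = 0x9117F5
s_4 = InvRound(s_3, k_3) = 0x850568
s_5 = InvRound(s_4, k_2) = 0x2D8FD4
s_6 = InvRound(s_5, k_1) = 0xA699B1
s_7 = InvRound(s_6, k_0) = 0x66827C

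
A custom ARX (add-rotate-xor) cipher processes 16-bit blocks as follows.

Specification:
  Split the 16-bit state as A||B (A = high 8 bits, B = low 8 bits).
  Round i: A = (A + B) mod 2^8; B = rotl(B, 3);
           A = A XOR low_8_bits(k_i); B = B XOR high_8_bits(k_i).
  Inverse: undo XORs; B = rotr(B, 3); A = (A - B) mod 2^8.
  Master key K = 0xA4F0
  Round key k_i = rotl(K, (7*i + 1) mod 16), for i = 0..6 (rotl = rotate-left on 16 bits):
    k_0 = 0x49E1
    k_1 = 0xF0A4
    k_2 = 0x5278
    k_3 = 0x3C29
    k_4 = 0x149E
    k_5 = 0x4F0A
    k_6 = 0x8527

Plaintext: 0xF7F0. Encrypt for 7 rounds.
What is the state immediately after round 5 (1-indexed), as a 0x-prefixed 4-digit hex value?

0x726C

s_0 = plaintext = 0xF7F0
s_1 = Round(s_0, k_0) = 0x06CE
s_2 = Round(s_1, k_1) = 0x7086
s_3 = Round(s_2, k_2) = 0x8E66
s_4 = Round(s_3, k_3) = 0xDD0F
s_5 = Round(s_4, k_4) = 0x726C
s_6 = Round(s_5, k_5) = 0xD42C
s_7 = Round(s_6, k_6) = 0x27E4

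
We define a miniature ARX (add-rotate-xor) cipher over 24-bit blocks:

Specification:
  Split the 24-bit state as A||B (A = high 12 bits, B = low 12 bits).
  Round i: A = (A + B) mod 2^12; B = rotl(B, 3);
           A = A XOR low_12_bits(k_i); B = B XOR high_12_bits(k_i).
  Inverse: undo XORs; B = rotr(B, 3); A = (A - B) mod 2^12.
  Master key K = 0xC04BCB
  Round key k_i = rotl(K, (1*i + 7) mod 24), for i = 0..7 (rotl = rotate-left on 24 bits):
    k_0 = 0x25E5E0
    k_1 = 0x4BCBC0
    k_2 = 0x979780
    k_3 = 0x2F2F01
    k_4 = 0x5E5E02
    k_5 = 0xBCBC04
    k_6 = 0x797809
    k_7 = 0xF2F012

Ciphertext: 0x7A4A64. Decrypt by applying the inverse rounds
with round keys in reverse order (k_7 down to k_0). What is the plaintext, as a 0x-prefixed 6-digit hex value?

0xA8FBC4

s_0 = ciphertext = 0x7A4A64
s_1 = InvRound(s_0, k_7) = 0x10D6A9
s_2 = InvRound(s_1, k_6) = 0xCDDC27
s_3 = InvRound(s_2, k_5) = 0x7DC8FD
s_4 = InvRound(s_3, k_4) = 0x83B1A3
s_5 = InvRound(s_4, k_3) = 0x4D026A
s_6 = InvRound(s_5, k_2) = 0xBEE762
s_7 = InvRound(s_6, k_1) = 0x3B3C7B
s_8 = InvRound(s_7, k_0) = 0xA8FBC4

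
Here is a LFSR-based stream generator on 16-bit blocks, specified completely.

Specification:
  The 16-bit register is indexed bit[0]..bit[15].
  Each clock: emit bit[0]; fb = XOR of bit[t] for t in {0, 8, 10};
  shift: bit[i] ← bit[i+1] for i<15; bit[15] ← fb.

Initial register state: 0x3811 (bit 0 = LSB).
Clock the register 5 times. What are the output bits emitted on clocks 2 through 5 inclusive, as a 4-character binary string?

0001

reg_0 = 0x3811
clock 1: out=1, reg = 0x9C08
clock 2: out=0, reg = 0xCE04
clock 3: out=0, reg = 0xE702
clock 4: out=0, reg = 0x7381
clock 5: out=1, reg = 0x39C0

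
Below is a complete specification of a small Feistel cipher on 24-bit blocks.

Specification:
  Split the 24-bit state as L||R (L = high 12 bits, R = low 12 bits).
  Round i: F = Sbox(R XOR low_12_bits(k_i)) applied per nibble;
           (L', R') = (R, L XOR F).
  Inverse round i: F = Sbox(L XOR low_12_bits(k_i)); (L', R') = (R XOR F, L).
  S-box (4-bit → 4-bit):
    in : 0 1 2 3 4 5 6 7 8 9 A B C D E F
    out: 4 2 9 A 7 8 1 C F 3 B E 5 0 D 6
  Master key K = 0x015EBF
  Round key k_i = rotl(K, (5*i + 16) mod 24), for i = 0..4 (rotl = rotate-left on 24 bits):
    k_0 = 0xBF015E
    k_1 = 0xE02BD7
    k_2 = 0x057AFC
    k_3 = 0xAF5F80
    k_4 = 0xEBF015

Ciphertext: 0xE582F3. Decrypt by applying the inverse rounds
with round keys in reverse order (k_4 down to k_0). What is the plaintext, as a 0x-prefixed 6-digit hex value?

0xDB8EE1

s_0 = ciphertext = 0xE582F3
s_1 = InvRound(s_0, k_4) = 0xF83E58
s_2 = InvRound(s_1, k_3) = 0xA12F83
s_3 = InvRound(s_2, k_2) = 0xB5EA12
s_4 = InvRound(s_3, k_1) = 0xEE1B5E
s_5 = InvRound(s_4, k_0) = 0xDB8EE1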